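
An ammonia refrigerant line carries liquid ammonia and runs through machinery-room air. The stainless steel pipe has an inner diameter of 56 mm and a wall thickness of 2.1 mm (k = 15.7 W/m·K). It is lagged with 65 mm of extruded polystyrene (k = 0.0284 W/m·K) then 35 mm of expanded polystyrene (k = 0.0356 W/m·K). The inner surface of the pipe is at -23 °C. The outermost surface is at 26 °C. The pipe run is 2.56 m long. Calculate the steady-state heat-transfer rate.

Cylindrical conduction, so R = ln(r₂/r₁)/(2πkL) per layer, in series:
R_stainless steel pipe wall = ln(30.1/28)/(2π×15.7×2.56) = 2.864×10^-4 K/W
R_extruded polystyrene = ln(95.1/30.1)/(2π×0.0284×2.56) = 2.518 K/W
R_expanded polystyrene = ln(130.1/95.1)/(2π×0.0356×2.56) = 0.5473 K/W
R_total = 3.066 K/W
Q = ΔT/R_total = 49/3.066

Q ≈ 16 W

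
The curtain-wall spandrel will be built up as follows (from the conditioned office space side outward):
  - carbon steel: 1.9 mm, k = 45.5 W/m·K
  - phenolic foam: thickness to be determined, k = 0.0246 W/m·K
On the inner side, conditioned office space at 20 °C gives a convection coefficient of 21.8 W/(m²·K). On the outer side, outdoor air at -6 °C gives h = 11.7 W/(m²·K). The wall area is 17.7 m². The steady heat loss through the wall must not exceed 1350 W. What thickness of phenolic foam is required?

L ≈ 5.15 mm

Series thermal resistances:
R_inner film = 1/(h_i·A) = 1/(21.8×17.7) = 0.002592 K/W
R_carbon steel = L/(kA) = 0.0019/(45.5×17.7) = 2.359×10^-6 K/W
R_outer film = 1/(h_o·A) = 1/(11.7×17.7) = 0.004829 K/W
Sum of the known resistances R_other = 0.007423 K/W
Required total resistance R_tot = ΔT/Q_allow = 26/1350 = 0.01926 K/W
R_phenolic foam = R_tot − R_other = 0.01184 K/W
L = R·k·A = 0.01184×0.0246×17.7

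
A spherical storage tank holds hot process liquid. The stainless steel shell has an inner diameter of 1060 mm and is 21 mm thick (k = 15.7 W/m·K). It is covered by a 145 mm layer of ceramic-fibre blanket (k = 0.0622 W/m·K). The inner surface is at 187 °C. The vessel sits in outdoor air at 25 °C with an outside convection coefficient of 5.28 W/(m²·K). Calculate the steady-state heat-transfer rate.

Radial (spherical) resistances in series:
R_stainless steel shell = (1/0.53 − 1/0.551)/(4π×15.7) = 3.645×10^-4 K/W
R_ceramic-fibre blanket = (1/0.551 − 1/0.696)/(4π×0.0622) = 0.4837 K/W
R_outer film = 1/(h·4πr_o²) = 1/(5.28×4π×0.696²) = 0.03111 K/W
R_total = 0.5152 K/W
Q = ΔT/R_total = 162/0.5152

Q ≈ 314 W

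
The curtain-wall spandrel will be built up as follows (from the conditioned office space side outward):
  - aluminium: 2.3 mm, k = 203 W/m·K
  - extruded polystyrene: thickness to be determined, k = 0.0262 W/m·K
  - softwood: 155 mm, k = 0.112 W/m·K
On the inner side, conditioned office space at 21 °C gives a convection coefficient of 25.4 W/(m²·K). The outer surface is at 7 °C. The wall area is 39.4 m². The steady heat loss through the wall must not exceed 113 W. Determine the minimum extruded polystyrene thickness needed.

L ≈ 90.6 mm

Thermal resistances in series:
R_inner film = 1/(h_i·A) = 1/(25.4×39.4) = 9.992×10^-4 K/W
R_aluminium = L/(kA) = 0.0023/(203×39.4) = 2.876×10^-7 K/W
R_softwood = L/(kA) = 0.155/(0.112×39.4) = 0.03513 K/W
Sum of the known resistances R_other = 0.03612 K/W
Required total resistance R_tot = ΔT/Q_allow = 14/113 = 0.1239 K/W
R_extruded polystyrene = R_tot − R_other = 0.08777 K/W
L = R·k·A = 0.08777×0.0262×39.4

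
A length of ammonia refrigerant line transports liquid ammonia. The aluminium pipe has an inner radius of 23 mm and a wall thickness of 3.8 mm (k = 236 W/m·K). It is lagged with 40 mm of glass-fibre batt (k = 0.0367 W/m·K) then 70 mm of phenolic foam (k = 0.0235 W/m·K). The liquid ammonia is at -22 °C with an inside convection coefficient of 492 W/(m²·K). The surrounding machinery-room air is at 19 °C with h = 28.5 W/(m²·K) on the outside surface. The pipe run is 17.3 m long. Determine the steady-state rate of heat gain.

Q ≈ 80 W

Per-layer cylindrical resistances, series-summed:
R_inner film = 1/(h_i·2πr₁L) = 1/(492×2π×0.023×17.3) = 8.13×10^-4 K/W
R_aluminium pipe wall = ln(26.8/23)/(2π×236×17.3) = 5.961×10^-6 K/W
R_glass-fibre batt = ln(66.8/26.8)/(2π×0.0367×17.3) = 0.2289 K/W
R_phenolic foam = ln(136.8/66.8)/(2π×0.0235×17.3) = 0.2806 K/W
R_outer film = 1/(h_o·2πr_oL) = 1/(28.5×2π×0.1368×17.3) = 0.00236 K/W
R_total = 0.5127 K/W
Q = ΔT/R_total = 41/0.5127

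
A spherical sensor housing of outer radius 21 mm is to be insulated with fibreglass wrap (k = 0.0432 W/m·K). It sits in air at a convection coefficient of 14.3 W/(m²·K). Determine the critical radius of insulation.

r_cr ≈ 6.04 mm

For a sphere r_cr = 2k/h = 2×0.0432/14.3
r_cr = 6.04 mm; since the bare radius (21 mm) is above r_cr, any added insulation will reduce heat loss.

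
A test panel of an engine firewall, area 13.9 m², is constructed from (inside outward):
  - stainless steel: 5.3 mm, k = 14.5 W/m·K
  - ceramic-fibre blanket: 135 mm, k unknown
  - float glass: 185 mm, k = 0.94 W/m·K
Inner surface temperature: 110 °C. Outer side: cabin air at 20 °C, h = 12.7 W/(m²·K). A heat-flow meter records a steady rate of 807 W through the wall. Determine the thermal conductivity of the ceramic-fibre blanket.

Treating each layer as a thermal resistance in series:
R_stainless steel = L/(kA) = 0.0053/(14.5×13.9) = 2.63×10^-5 K/W
R_float glass = L/(kA) = 0.185/(0.94×13.9) = 0.01416 K/W
R_outer film = 1/(h_o·A) = 1/(12.7×13.9) = 0.005665 K/W
Sum of known resistances R_other = 0.01985 K/W
Total R = ΔT/Q = 90/807 = 0.1115 K/W
R_ceramic-fibre blanket = R_total − R_other = 0.09167 K/W
k = L/(R·A) = 0.135/(0.09167×13.9)

k ≈ 0.106 W/(m·K)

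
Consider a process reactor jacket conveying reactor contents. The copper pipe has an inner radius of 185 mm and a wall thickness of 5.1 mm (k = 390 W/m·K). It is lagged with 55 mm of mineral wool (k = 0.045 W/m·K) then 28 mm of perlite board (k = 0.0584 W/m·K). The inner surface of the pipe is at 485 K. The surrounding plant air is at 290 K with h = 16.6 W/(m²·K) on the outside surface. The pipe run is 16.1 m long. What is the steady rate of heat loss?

Treating each annulus and film as a series resistance:
R_copper pipe wall = ln(190.1/185)/(2π×390×16.1) = 6.893×10^-7 K/W
R_mineral wool = ln(245.1/190.1)/(2π×0.045×16.1) = 0.05582 K/W
R_perlite board = ln(273.1/245.1)/(2π×0.0584×16.1) = 0.01831 K/W
R_outer film = 1/(h_o·2πr_oL) = 1/(16.6×2π×0.2731×16.1) = 0.002181 K/W
R_total = 0.07631 K/W
Q = ΔT/R_total = 195/0.07631

Q ≈ 2560 W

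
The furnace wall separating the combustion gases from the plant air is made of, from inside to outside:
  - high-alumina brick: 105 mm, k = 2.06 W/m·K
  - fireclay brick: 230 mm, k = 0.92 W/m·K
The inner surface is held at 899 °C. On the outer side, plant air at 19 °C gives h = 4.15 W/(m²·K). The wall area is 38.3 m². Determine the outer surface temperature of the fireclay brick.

T ≈ 410 °C

Using the resistance-network approach (series):
R_high-alumina brick = L/(kA) = 0.105/(2.06×38.3) = 0.001331 K/W
R_fireclay brick = L/(kA) = 0.23/(0.92×38.3) = 0.006527 K/W
R_outer film = 1/(h_o·A) = 1/(4.15×38.3) = 0.006291 K/W
R_total = 0.01415 K/W;  Q = ΔT/R_total = 880/0.01415 = 62190 W
T_interface = T_inner − Q·ΣR(inner→interface) = 899 − 62200×0.007858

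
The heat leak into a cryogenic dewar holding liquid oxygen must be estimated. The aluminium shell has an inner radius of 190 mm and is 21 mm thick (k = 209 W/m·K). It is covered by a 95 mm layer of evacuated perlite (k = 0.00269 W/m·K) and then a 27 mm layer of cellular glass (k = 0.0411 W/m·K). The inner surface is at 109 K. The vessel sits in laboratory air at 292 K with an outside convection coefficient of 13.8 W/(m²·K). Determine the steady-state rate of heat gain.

Q ≈ 4.15 W

Spherical conduction: R = (1/r_in − 1/r_out)/(4πk) per layer; series-sum.
R_aluminium shell = (1/0.19 − 1/0.211)/(4π×209) = 1.994×10^-4 K/W
R_evacuated perlite = (1/0.211 − 1/0.306)/(4π×0.00269) = 43.53 K/W
R_cellular glass = (1/0.306 − 1/0.333)/(4π×0.0411) = 0.513 K/W
R_outer film = 1/(h·4πr_o²) = 1/(13.8×4π×0.333²) = 0.052 K/W
R_total = 44.09 K/W
Q = ΔT/R_total = 183/44.09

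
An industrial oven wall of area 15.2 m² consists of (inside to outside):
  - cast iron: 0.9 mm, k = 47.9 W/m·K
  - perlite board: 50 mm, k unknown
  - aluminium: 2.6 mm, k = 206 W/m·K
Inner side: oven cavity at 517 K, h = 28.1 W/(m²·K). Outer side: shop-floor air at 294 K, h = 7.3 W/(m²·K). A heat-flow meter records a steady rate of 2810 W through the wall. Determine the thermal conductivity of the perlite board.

k ≈ 0.0484 W/(m·K)

Thermal resistances in series:
R_inner film = 1/(h_i·A) = 1/(28.1×15.2) = 0.002341 K/W
R_cast iron = L/(kA) = 0.0009/(47.9×15.2) = 1.236×10^-6 K/W
R_aluminium = L/(kA) = 0.0026/(206×15.2) = 8.304×10^-7 K/W
R_outer film = 1/(h_o·A) = 1/(7.3×15.2) = 0.009012 K/W
Sum of known resistances R_other = 0.01136 K/W
Total R = ΔT/Q = 223/2810 = 0.07936 K/W
R_perlite board = R_total − R_other = 0.068 K/W
k = L/(R·A) = 0.05/(0.068×15.2)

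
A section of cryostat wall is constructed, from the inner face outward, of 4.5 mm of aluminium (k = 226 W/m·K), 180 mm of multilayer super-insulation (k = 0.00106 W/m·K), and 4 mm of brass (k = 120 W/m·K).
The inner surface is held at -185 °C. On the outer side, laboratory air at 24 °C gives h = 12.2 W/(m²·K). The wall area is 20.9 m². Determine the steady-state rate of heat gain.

Model the wall as resistances in series:
R_aluminium = L/(kA) = 0.0045/(226×20.9) = 9.527×10^-7 K/W
R_multilayer super-insulation = L/(kA) = 0.18/(0.00106×20.9) = 8.125 K/W
R_brass = L/(kA) = 0.004/(120×20.9) = 1.595×10^-6 K/W
R_outer film = 1/(h_o·A) = 1/(12.2×20.9) = 0.003922 K/W
R_total = 8.129 K/W
Q = ΔT / R_total = 209 / 8.129

Q ≈ 25.7 W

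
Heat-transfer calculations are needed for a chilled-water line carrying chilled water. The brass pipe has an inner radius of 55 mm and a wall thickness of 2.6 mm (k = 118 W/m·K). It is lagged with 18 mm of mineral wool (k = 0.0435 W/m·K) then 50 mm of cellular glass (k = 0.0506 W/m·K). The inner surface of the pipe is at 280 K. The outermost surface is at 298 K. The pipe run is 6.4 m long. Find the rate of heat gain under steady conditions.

For a radial system each layer contributes R = ln(r_out/r_in)/(2πkL); films add R = 1/(hA).
R_brass pipe wall = ln(57.6/55)/(2π×118×6.4) = 9.734×10^-6 K/W
R_mineral wool = ln(75.6/57.6)/(2π×0.0435×6.4) = 0.1555 K/W
R_cellular glass = ln(125.6/75.6)/(2π×0.0506×6.4) = 0.2495 K/W
R_total = 0.405 K/W
Q = ΔT/R_total = 18/0.405

Q ≈ 44.4 W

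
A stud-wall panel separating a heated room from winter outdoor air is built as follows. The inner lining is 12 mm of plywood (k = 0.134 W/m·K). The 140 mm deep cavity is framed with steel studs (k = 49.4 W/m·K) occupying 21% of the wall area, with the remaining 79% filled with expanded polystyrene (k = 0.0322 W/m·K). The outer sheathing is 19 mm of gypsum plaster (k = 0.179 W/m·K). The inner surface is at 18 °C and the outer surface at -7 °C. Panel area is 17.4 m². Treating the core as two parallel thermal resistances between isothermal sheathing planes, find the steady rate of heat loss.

Q ≈ 2080 W

Sheathing layers in series; stud and cavity paths in parallel between them.
R_inner = 0.012/(0.134×17.4) = 0.005147 K/W
R_stud  = 0.14/(49.4×0.21×17.4) = 7.756×10^-4 K/W
R_cav   = 0.14/(0.0322×0.79×17.4) = 0.3163 K/W
1/R_core = 1/R_stud + 1/R_cav → R_core = 7.737×10^-4 K/W
R_outer = 0.019/(0.179×17.4) = 0.0061 K/W
R_total = 0.01202 K/W
Q = ΔT/R_total = 25/0.01202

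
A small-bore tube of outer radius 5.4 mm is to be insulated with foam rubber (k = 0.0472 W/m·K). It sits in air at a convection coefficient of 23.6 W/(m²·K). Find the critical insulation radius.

r_cr ≈ 2 mm

For a cylinder r_cr = k/h = 0.0472/23.6
r_cr = 2 mm; since the bare radius (5.4 mm) is above r_cr, any added insulation will reduce heat loss.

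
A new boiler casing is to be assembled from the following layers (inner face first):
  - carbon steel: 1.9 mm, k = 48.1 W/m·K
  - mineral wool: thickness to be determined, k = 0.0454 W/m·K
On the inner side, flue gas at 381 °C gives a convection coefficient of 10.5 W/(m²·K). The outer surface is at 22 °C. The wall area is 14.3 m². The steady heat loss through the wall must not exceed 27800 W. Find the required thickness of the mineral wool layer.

Thermal resistances in series:
R_inner film = 1/(h_i·A) = 1/(10.5×14.3) = 0.00666 K/W
R_carbon steel = L/(kA) = 0.0019/(48.1×14.3) = 2.762×10^-6 K/W
Sum of the known resistances R_other = 0.006663 K/W
Required total resistance R_tot = ΔT/Q_allow = 359/27800 = 0.01291 K/W
R_mineral wool = R_tot − R_other = 0.006251 K/W
L = R·k·A = 0.006251×0.0454×14.3

L ≈ 4.06 mm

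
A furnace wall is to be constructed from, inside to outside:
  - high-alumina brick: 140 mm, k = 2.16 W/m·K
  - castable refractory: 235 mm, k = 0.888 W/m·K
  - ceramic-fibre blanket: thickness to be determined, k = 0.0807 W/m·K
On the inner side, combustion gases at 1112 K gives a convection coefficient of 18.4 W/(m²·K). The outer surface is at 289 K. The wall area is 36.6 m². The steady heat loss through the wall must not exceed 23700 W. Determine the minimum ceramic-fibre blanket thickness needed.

L ≈ 71.6 mm

Using the resistance-network approach (series):
R_inner film = 1/(h_i·A) = 1/(18.4×36.6) = 0.001485 K/W
R_high-alumina brick = L/(kA) = 0.14/(2.16×36.6) = 0.001771 K/W
R_castable refractory = L/(kA) = 0.235/(0.888×36.6) = 0.007231 K/W
Sum of the known resistances R_other = 0.01049 K/W
Required total resistance R_tot = ΔT/Q_allow = 823/23700 = 0.03473 K/W
R_ceramic-fibre blanket = R_tot − R_other = 0.02424 K/W
L = R·k·A = 0.02424×0.0807×36.6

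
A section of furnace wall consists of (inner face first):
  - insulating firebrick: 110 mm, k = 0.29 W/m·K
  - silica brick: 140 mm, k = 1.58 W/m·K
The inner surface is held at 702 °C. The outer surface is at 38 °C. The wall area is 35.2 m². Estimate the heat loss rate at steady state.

Using the resistance-network approach (series):
R_insulating firebrick = L/(kA) = 0.11/(0.29×35.2) = 0.01078 K/W
R_silica brick = L/(kA) = 0.14/(1.58×35.2) = 0.002517 K/W
R_total = 0.01329 K/W
Q = ΔT / R_total = 664 / 0.01329

Q ≈ 50000 W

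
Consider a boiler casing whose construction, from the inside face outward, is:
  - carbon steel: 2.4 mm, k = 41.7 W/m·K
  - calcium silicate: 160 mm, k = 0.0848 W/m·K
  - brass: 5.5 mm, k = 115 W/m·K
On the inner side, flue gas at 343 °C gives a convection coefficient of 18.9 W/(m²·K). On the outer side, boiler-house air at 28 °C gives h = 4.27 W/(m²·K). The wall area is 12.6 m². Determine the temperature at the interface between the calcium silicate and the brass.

Series thermal resistances:
R_inner film = 1/(h_i·A) = 1/(18.9×12.6) = 0.004199 K/W
R_carbon steel = L/(kA) = 0.0024/(41.7×12.6) = 4.568×10^-6 K/W
R_calcium silicate = L/(kA) = 0.16/(0.0848×12.6) = 0.1497 K/W
R_brass = L/(kA) = 0.0055/(115×12.6) = 3.796×10^-6 K/W
R_outer film = 1/(h_o·A) = 1/(4.27×12.6) = 0.01859 K/W
R_total = 0.1725 K/W;  Q = ΔT/R_total = 315/0.1725 = 1826 W
T_interface = T_inner − Q·ΣR(inner→interface) = 343 − 1830×0.1539

T ≈ 61.9 °C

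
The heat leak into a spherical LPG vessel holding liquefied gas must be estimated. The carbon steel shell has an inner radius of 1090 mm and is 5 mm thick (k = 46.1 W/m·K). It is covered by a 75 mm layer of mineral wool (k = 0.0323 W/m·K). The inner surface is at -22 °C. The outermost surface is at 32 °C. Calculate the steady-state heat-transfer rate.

Each spherical layer contributes R = (1/r_i − 1/r_o)/(4πk):
R_carbon steel shell = (1/1.09 − 1/1.095)/(4π×46.1) = 7.231×10^-6 K/W
R_mineral wool = (1/1.095 − 1/1.17)/(4π×0.0323) = 0.1442 K/W
R_total = 0.1442 K/W
Q = ΔT/R_total = 54/0.1442

Q ≈ 374 W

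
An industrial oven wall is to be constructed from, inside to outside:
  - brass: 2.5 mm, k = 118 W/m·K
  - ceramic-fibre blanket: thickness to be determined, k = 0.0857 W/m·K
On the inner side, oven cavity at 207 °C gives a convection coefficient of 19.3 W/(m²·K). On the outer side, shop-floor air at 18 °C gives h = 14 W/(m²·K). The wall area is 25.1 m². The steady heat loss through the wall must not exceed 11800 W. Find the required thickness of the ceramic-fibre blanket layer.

L ≈ 23.9 mm

Series thermal resistances:
R_inner film = 1/(h_i·A) = 1/(19.3×25.1) = 0.002064 K/W
R_brass = L/(kA) = 0.0025/(118×25.1) = 8.441×10^-7 K/W
R_outer film = 1/(h_o·A) = 1/(14×25.1) = 0.002846 K/W
Sum of the known resistances R_other = 0.004911 K/W
Required total resistance R_tot = ΔT/Q_allow = 189/11800 = 0.01602 K/W
R_ceramic-fibre blanket = R_tot − R_other = 0.01111 K/W
L = R·k·A = 0.01111×0.0857×25.1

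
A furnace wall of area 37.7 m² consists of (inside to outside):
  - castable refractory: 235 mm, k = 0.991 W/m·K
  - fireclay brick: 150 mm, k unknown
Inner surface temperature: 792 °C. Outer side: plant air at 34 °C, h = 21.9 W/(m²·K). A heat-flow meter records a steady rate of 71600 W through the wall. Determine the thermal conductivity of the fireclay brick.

Treating each layer as a thermal resistance in series:
R_castable refractory = L/(kA) = 0.235/(0.991×37.7) = 0.00629 K/W
R_outer film = 1/(h_o·A) = 1/(21.9×37.7) = 0.001211 K/W
Sum of known resistances R_other = 0.007501 K/W
Total R = ΔT/Q = 758/71600 = 0.01059 K/W
R_fireclay brick = R_total − R_other = 0.003085 K/W
k = L/(R·A) = 0.15/(0.003085×37.7)

k ≈ 1.29 W/(m·K)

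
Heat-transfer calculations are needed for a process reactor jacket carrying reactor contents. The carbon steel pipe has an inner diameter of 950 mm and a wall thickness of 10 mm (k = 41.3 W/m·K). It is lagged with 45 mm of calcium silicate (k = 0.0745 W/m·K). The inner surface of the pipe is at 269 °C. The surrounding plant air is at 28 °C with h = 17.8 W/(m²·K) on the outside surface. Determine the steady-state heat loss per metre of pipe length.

q′ ≈ 1170 W/m

Cylindrical conduction, so R = ln(r₂/r₁)/(2πkL) per layer, in series:
R_carbon steel pipe wall = ln(485/475)/(2π×41.3×1) = 8.029×10^-5 K/W
R_calcium silicate = ln(530/485)/(2π×0.0745×1) = 0.1896 K/W
R_outer film = 1/(h_o·2πr_oL) = 1/(17.8×2π×0.53×1) = 0.01687 K/W
R_total = 0.2065 K/W
Q = ΔT/R_total = 241/0.2065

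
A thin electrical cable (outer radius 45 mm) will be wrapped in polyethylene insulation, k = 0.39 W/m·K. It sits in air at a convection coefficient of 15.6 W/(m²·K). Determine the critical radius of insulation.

For a cylinder r_cr = k/h = 0.39/15.6
r_cr = 25 mm; since the bare radius (45 mm) is above r_cr, any added insulation will reduce heat loss.

r_cr ≈ 25 mm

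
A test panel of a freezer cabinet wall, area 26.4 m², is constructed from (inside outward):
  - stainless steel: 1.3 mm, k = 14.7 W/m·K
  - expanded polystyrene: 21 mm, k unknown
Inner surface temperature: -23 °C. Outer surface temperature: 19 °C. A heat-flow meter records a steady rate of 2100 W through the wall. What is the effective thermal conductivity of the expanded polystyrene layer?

Treating each layer as a thermal resistance in series:
R_stainless steel = L/(kA) = 0.0013/(14.7×26.4) = 3.35×10^-6 K/W
Sum of known resistances R_other = 3.35×10^-6 K/W
Total R = ΔT/Q = 42/2100 = 0.02 K/W
R_expanded polystyrene = R_total − R_other = 0.02 K/W
k = L/(R·A) = 0.021/(0.02×26.4)

k ≈ 0.0398 W/(m·K)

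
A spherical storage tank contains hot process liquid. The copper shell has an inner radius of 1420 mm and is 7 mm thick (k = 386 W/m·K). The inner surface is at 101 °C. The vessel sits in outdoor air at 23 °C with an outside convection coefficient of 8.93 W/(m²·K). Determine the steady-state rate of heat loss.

Q ≈ 17800 W

For a spherical shell R = (1/r₁ − 1/r₂)/(4πk); film R = 1/(h·4πr²). In series:
R_copper shell = (1/1.42 − 1/1.427)/(4π×386) = 7.122×10^-7 K/W
R_outer film = 1/(h·4πr_o²) = 1/(8.93×4π×1.427²) = 0.004376 K/W
R_total = 0.004377 K/W
Q = ΔT/R_total = 78/0.004377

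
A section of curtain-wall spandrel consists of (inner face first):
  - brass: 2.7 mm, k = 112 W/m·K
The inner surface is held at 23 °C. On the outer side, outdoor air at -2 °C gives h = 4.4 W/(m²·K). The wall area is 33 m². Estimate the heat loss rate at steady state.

Thermal resistances in series:
R_brass = L/(kA) = 0.0027/(112×33) = 7.305×10^-7 K/W
R_outer film = 1/(h_o·A) = 1/(4.4×33) = 0.006887 K/W
R_total = 0.006888 K/W
Q = ΔT / R_total = 25 / 0.006888

Q ≈ 3630 W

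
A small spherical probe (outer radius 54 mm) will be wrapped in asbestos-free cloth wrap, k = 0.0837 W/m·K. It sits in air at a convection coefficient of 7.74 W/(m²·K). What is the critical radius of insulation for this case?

For a sphere r_cr = 2k/h = 2×0.0837/7.74
r_cr = 21.6 mm; since the bare radius (54 mm) is above r_cr, any added insulation will reduce heat loss.

r_cr ≈ 21.6 mm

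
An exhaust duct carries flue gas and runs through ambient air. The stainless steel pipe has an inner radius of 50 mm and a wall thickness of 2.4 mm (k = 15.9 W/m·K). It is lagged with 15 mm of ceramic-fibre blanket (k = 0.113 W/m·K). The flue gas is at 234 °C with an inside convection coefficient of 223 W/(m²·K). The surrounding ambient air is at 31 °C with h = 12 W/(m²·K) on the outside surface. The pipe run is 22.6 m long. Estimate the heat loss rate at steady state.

Q ≈ 8100 W

Radial resistances (cylindrical: R_cond = ln(r_o/r_i)/(2πkL), R_conv = 1/(h·2πrL)):
R_inner film = 1/(h_i·2πr₁L) = 1/(223×2π×0.05×22.6) = 6.316×10^-4 K/W
R_stainless steel pipe wall = ln(52.4/50)/(2π×15.9×22.6) = 2.077×10^-5 K/W
R_ceramic-fibre blanket = ln(67.4/52.4)/(2π×0.113×22.6) = 0.01569 K/W
R_outer film = 1/(h_o·2πr_oL) = 1/(12×2π×0.0674×22.6) = 0.008707 K/W
R_total = 0.02505 K/W
Q = ΔT/R_total = 203/0.02505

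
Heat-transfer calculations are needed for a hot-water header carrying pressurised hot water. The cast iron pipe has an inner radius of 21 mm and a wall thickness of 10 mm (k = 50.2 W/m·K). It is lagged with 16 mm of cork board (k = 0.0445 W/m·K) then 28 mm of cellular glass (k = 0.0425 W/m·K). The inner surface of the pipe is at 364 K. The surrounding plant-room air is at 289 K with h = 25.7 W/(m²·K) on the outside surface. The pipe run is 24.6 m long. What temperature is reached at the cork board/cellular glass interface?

T ≈ 330 K

Per-layer cylindrical resistances, series-summed:
R_cast iron pipe wall = ln(31/21)/(2π×50.2×24.6) = 5.019×10^-5 K/W
R_cork board = ln(47/31)/(2π×0.0445×24.6) = 0.0605 K/W
R_cellular glass = ln(75/47)/(2π×0.0425×24.6) = 0.07114 K/W
R_outer film = 1/(h_o·2πr_oL) = 1/(25.7×2π×0.075×24.6) = 0.003357 K/W
R_total = 0.1351 K/W
Q = ΔT/R_total = 75/0.1351
Q = 555 W
T_interface = T_inner − Q·ΣR(inner→interface) = 364 − 555×0.06055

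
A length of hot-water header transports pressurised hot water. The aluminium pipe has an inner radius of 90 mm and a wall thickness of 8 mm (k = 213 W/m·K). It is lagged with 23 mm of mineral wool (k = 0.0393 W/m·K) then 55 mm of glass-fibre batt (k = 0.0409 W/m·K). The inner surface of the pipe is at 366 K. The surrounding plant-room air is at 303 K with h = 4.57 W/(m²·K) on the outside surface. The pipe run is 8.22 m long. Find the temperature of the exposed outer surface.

T ≈ 308 K

Treating each annulus and film as a series resistance:
R_aluminium pipe wall = ln(98/90)/(2π×213×8.22) = 7.741×10^-6 K/W
R_mineral wool = ln(121/98)/(2π×0.0393×8.22) = 0.1039 K/W
R_glass-fibre batt = ln(176/121)/(2π×0.0409×8.22) = 0.1774 K/W
R_outer film = 1/(h_o·2πr_oL) = 1/(4.57×2π×0.176×8.22) = 0.02407 K/W
R_total = 0.3053 K/W
Q = ΔT/R_total = 63/0.3053
Q = 206 W
T_interface = T_inner − Q·ΣR(inner→interface) = 366 − 206×0.2813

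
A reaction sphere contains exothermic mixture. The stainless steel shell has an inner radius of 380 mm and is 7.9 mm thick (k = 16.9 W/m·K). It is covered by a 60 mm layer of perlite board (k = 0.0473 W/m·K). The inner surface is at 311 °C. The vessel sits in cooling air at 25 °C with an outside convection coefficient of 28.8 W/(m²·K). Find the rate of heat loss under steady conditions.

Radial (spherical) resistances in series:
R_stainless steel shell = (1/0.38 − 1/0.3879)/(4π×16.9) = 2.524×10^-4 K/W
R_perlite board = (1/0.3879 − 1/0.4479)/(4π×0.0473) = 0.581 K/W
R_outer film = 1/(h·4πr_o²) = 1/(28.8×4π×0.4479²) = 0.01377 K/W
R_total = 0.595 K/W
Q = ΔT/R_total = 286/0.595

Q ≈ 481 W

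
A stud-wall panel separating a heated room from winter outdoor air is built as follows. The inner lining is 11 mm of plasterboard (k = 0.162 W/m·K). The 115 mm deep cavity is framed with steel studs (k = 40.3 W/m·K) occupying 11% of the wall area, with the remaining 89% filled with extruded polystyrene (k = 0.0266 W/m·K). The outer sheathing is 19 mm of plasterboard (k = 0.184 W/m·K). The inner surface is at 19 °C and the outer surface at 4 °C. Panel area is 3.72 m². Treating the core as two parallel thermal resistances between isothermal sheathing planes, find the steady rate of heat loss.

Q ≈ 283 W

Sheathing layers in series; stud and cavity paths in parallel between them.
R_inner = 0.011/(0.162×3.72) = 0.01825 K/W
R_stud  = 0.115/(40.3×0.11×3.72) = 0.006974 K/W
R_cav   = 0.115/(0.0266×0.89×3.72) = 1.306 K/W
1/R_core = 1/R_stud + 1/R_cav → R_core = 0.006937 K/W
R_outer = 0.019/(0.184×3.72) = 0.02776 K/W
R_total = 0.05295 K/W
Q = ΔT/R_total = 15/0.05295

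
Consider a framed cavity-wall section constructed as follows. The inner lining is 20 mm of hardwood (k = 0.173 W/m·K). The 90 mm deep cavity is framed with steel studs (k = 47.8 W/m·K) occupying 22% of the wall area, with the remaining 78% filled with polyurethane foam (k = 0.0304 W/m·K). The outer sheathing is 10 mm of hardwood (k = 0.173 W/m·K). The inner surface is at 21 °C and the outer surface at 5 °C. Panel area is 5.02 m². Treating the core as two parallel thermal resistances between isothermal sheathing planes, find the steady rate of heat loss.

Sheathing layers in series; stud and cavity paths in parallel between them.
R_inner = 0.02/(0.173×5.02) = 0.02303 K/W
R_stud  = 0.09/(47.8×0.22×5.02) = 0.001705 K/W
R_cav   = 0.09/(0.0304×0.78×5.02) = 0.7561 K/W
1/R_core = 1/R_stud + 1/R_cav → R_core = 0.001701 K/W
R_outer = 0.01/(0.173×5.02) = 0.01151 K/W
R_total = 0.03624 K/W
Q = ΔT/R_total = 16/0.03624

Q ≈ 441 W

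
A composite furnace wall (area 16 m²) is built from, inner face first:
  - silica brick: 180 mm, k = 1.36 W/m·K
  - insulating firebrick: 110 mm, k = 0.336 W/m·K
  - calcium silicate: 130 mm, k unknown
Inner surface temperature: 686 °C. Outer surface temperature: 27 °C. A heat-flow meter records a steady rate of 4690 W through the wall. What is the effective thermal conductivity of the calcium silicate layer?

Series thermal resistances:
R_silica brick = L/(kA) = 0.18/(1.36×16) = 0.008272 K/W
R_insulating firebrick = L/(kA) = 0.11/(0.336×16) = 0.02046 K/W
Sum of known resistances R_other = 0.02873 K/W
Total R = ΔT/Q = 659/4690 = 0.1405 K/W
R_calcium silicate = R_total − R_other = 0.1118 K/W
k = L/(R·A) = 0.13/(0.1118×16)

k ≈ 0.0727 W/(m·K)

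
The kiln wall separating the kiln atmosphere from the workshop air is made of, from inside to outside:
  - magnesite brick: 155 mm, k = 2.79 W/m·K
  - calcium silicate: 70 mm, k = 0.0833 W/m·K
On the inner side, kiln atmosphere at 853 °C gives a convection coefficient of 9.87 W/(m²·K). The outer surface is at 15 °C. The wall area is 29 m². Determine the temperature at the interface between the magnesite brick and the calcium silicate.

T ≈ 721 °C

Model the wall as resistances in series:
R_inner film = 1/(h_i·A) = 1/(9.87×29) = 0.003494 K/W
R_magnesite brick = L/(kA) = 0.155/(2.79×29) = 0.001916 K/W
R_calcium silicate = L/(kA) = 0.07/(0.0833×29) = 0.02898 K/W
R_total = 0.03439 K/W;  Q = ΔT/R_total = 838/0.03439 = 24370 W
T_interface = T_inner − Q·ΣR(inner→interface) = 853 − 24400×0.005409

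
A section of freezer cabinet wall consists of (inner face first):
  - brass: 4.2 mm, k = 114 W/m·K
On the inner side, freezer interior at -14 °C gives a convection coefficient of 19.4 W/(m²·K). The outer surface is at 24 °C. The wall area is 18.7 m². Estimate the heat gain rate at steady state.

Q ≈ 13800 W

Thermal resistances in series:
R_inner film = 1/(h_i·A) = 1/(19.4×18.7) = 0.002756 K/W
R_brass = L/(kA) = 0.0042/(114×18.7) = 1.97×10^-6 K/W
R_total = 0.002758 K/W
Q = ΔT / R_total = 38 / 0.002758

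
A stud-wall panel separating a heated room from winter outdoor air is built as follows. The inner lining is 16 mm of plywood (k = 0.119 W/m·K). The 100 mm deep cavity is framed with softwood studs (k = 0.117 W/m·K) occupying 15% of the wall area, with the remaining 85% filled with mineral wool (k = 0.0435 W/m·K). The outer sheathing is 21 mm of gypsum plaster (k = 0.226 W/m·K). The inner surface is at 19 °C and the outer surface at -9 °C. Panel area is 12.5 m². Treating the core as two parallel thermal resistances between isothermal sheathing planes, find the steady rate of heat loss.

Q ≈ 170 W

Sheathing layers in series; stud and cavity paths in parallel between them.
R_inner = 0.016/(0.119×12.5) = 0.01076 K/W
R_stud  = 0.1/(0.117×0.15×12.5) = 0.4558 K/W
R_cav   = 0.1/(0.0435×0.85×12.5) = 0.2164 K/W
1/R_core = 1/R_stud + 1/R_cav → R_core = 0.1467 K/W
R_outer = 0.021/(0.226×12.5) = 0.007434 K/W
R_total = 0.1649 K/W
Q = ΔT/R_total = 28/0.1649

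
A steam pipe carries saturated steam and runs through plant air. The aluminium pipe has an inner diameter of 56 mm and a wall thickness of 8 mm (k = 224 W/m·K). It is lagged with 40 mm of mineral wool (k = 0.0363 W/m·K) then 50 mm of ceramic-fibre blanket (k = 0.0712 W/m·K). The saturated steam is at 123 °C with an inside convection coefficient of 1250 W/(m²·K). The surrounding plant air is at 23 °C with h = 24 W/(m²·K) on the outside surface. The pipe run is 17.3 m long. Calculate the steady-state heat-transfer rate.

Q ≈ 388 W

Per-layer cylindrical resistances, series-summed:
R_inner film = 1/(h_i·2πr₁L) = 1/(1250×2π×0.028×17.3) = 2.628×10^-4 K/W
R_aluminium pipe wall = ln(36/28)/(2π×224×17.3) = 1.032×10^-5 K/W
R_mineral wool = ln(76/36)/(2π×0.0363×17.3) = 0.1894 K/W
R_ceramic-fibre blanket = ln(126/76)/(2π×0.0712×17.3) = 0.06532 K/W
R_outer film = 1/(h_o·2πr_oL) = 1/(24×2π×0.126×17.3) = 0.003042 K/W
R_total = 0.258 K/W
Q = ΔT/R_total = 100/0.258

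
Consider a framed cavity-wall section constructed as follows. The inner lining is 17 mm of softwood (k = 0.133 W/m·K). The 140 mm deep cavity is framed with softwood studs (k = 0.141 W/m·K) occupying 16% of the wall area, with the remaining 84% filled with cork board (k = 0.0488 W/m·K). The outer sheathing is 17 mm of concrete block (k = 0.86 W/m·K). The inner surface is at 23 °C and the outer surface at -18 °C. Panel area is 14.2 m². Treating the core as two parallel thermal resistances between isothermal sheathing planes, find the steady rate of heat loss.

Sheathing layers in series; stud and cavity paths in parallel between them.
R_inner = 0.017/(0.133×14.2) = 0.009001 K/W
R_stud  = 0.14/(0.141×0.16×14.2) = 0.437 K/W
R_cav   = 0.14/(0.0488×0.84×14.2) = 0.2405 K/W
1/R_core = 1/R_stud + 1/R_cav → R_core = 0.1551 K/W
R_outer = 0.017/(0.86×14.2) = 0.001392 K/W
R_total = 0.1655 K/W
Q = ΔT/R_total = 41/0.1655

Q ≈ 248 W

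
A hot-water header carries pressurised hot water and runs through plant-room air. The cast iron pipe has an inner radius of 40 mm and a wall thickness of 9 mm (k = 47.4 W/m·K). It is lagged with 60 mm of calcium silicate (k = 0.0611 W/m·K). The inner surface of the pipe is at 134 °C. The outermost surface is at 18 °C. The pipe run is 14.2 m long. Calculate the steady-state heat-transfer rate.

For a radial system each layer contributes R = ln(r_out/r_in)/(2πkL); films add R = 1/(hA).
R_cast iron pipe wall = ln(49/40)/(2π×47.4×14.2) = 4.799×10^-5 K/W
R_calcium silicate = ln(109/49)/(2π×0.0611×14.2) = 0.1467 K/W
R_total = 0.1467 K/W
Q = ΔT/R_total = 116/0.1467

Q ≈ 791 W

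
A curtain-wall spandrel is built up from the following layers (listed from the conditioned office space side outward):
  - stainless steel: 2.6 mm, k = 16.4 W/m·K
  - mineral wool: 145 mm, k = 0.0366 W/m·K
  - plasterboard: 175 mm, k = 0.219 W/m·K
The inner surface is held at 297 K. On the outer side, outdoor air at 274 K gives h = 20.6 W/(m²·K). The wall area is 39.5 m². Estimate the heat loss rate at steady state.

Q ≈ 189 W

Thermal resistances in series:
R_stainless steel = L/(kA) = 0.0026/(16.4×39.5) = 4.014×10^-6 K/W
R_mineral wool = L/(kA) = 0.145/(0.0366×39.5) = 0.1003 K/W
R_plasterboard = L/(kA) = 0.175/(0.219×39.5) = 0.02023 K/W
R_outer film = 1/(h_o·A) = 1/(20.6×39.5) = 0.001229 K/W
R_total = 0.1218 K/W
Q = ΔT / R_total = 23 / 0.1218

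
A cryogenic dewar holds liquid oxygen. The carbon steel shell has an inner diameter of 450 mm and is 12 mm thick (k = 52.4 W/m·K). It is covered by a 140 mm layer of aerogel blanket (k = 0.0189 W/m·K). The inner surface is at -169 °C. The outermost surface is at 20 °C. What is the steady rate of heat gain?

Q ≈ 28.6 W

Spherical conduction: R = (1/r_in − 1/r_out)/(4πk) per layer; series-sum.
R_carbon steel shell = (1/0.225 − 1/0.237)/(4π×52.4) = 3.418×10^-4 K/W
R_aerogel blanket = (1/0.237 − 1/0.377)/(4π×0.0189) = 6.597 K/W
R_total = 6.598 K/W
Q = ΔT/R_total = 189/6.598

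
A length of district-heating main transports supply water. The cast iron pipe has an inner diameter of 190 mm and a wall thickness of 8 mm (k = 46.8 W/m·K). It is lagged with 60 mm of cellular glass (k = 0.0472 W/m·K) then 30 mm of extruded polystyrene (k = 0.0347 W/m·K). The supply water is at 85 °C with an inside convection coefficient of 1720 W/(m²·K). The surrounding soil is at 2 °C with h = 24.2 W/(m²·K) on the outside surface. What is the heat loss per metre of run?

q′ ≈ 35.2 W/m

Cylindrical conduction, so R = ln(r₂/r₁)/(2πkL) per layer, in series:
R_inner film = 1/(h_i·2πr₁L) = 1/(1720×2π×0.095×1) = 9.74×10^-4 K/W
R_cast iron pipe wall = ln(103/95)/(2π×46.8×1) = 2.75×10^-4 K/W
R_cellular glass = ln(163/103)/(2π×0.0472×1) = 1.548 K/W
R_extruded polystyrene = ln(193/163)/(2π×0.0347×1) = 0.7749 K/W
R_outer film = 1/(h_o·2πr_oL) = 1/(24.2×2π×0.193×1) = 0.03408 K/W
R_total = 2.358 K/W
Q = ΔT/R_total = 83/2.358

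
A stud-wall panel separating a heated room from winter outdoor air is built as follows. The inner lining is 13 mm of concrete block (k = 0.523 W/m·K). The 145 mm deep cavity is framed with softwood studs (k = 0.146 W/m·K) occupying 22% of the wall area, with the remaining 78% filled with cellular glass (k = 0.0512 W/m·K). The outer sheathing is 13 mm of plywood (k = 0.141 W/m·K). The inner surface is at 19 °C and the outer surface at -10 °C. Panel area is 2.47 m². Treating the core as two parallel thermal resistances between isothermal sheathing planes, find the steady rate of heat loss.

Sheathing layers in series; stud and cavity paths in parallel between them.
R_inner = 0.013/(0.523×2.47) = 0.01006 K/W
R_stud  = 0.145/(0.146×0.22×2.47) = 1.828 K/W
R_cav   = 0.145/(0.0512×0.78×2.47) = 1.47 K/W
1/R_core = 1/R_stud + 1/R_cav → R_core = 0.8147 K/W
R_outer = 0.013/(0.141×2.47) = 0.03733 K/W
R_total = 0.8621 K/W
Q = ΔT/R_total = 29/0.8621

Q ≈ 33.6 W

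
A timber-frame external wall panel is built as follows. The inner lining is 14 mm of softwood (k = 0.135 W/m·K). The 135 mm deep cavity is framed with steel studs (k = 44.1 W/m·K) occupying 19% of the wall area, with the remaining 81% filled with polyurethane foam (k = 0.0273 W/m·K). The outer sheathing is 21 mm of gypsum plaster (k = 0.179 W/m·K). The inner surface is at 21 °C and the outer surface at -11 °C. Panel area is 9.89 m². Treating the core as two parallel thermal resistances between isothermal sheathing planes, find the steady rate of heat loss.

Sheathing layers in series; stud and cavity paths in parallel between them.
R_inner = 0.014/(0.135×9.89) = 0.01049 K/W
R_stud  = 0.135/(44.1×0.19×9.89) = 0.001629 K/W
R_cav   = 0.135/(0.0273×0.81×9.89) = 0.6173 K/W
1/R_core = 1/R_stud + 1/R_cav → R_core = 0.001625 K/W
R_outer = 0.021/(0.179×9.89) = 0.01186 K/W
R_total = 0.02397 K/W
Q = ΔT/R_total = 32/0.02397

Q ≈ 1330 W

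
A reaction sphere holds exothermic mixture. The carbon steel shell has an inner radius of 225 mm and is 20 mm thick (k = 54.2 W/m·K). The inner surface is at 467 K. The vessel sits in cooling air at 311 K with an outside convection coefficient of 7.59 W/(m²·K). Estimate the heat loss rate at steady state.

Q ≈ 890 W

Radial (spherical) resistances in series:
R_carbon steel shell = (1/0.225 − 1/0.245)/(4π×54.2) = 5.327×10^-4 K/W
R_outer film = 1/(h·4πr_o²) = 1/(7.59×4π×0.245²) = 0.1747 K/W
R_total = 0.1752 K/W
Q = ΔT/R_total = 156/0.1752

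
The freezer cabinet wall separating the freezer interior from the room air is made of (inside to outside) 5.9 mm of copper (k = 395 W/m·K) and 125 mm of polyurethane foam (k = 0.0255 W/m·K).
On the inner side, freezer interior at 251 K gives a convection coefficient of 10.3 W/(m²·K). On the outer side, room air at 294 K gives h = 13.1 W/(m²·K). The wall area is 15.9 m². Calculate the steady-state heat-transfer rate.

Thermal resistances in series:
R_inner film = 1/(h_i·A) = 1/(10.3×15.9) = 0.006106 K/W
R_copper = L/(kA) = 0.0059/(395×15.9) = 9.394×10^-7 K/W
R_polyurethane foam = L/(kA) = 0.125/(0.0255×15.9) = 0.3083 K/W
R_outer film = 1/(h_o·A) = 1/(13.1×15.9) = 0.004801 K/W
R_total = 0.3192 K/W
Q = ΔT / R_total = 43 / 0.3192

Q ≈ 135 W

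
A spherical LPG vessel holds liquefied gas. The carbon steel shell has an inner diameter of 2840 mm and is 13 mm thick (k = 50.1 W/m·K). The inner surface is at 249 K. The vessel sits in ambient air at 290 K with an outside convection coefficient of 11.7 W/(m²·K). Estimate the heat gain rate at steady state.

Each spherical layer contributes R = (1/r_i − 1/r_o)/(4πk):
R_carbon steel shell = (1/1.42 − 1/1.433)/(4π×50.1) = 1.015×10^-5 K/W
R_outer film = 1/(h·4πr_o²) = 1/(11.7×4π×1.433²) = 0.003312 K/W
R_total = 0.003322 K/W
Q = ΔT/R_total = 41/0.003322

Q ≈ 12300 W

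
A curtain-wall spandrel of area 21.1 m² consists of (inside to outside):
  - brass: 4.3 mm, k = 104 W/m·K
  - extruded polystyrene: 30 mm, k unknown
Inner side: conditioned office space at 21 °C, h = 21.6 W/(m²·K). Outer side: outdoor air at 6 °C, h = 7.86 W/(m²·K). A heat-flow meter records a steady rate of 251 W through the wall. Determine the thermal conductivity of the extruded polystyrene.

k ≈ 0.0276 W/(m·K)

Thermal resistances in series:
R_inner film = 1/(h_i·A) = 1/(21.6×21.1) = 0.002194 K/W
R_brass = L/(kA) = 0.0043/(104×21.1) = 1.96×10^-6 K/W
R_outer film = 1/(h_o·A) = 1/(7.86×21.1) = 0.00603 K/W
Sum of known resistances R_other = 0.008226 K/W
Total R = ΔT/Q = 15/251 = 0.05976 K/W
R_extruded polystyrene = R_total − R_other = 0.05154 K/W
k = L/(R·A) = 0.03/(0.05154×21.1)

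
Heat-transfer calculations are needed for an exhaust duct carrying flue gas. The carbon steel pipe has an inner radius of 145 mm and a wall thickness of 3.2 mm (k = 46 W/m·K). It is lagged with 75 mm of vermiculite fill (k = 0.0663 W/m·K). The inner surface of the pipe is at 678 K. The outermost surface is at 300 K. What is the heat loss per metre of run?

For a radial system each layer contributes R = ln(r_out/r_in)/(2πkL); films add R = 1/(hA).
R_carbon steel pipe wall = ln(148.2/145)/(2π×46×1) = 7.553×10^-5 K/W
R_vermiculite fill = ln(223.2/148.2)/(2π×0.0663×1) = 0.983 K/W
R_total = 0.9831 K/W
Q = ΔT/R_total = 378/0.9831

q′ ≈ 384 W/m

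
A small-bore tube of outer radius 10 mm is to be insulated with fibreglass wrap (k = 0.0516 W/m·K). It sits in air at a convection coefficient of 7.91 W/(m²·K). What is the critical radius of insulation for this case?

r_cr ≈ 6.52 mm

For a cylinder r_cr = k/h = 0.0516/7.91
r_cr = 6.52 mm; since the bare radius (10 mm) is above r_cr, any added insulation will reduce heat loss.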